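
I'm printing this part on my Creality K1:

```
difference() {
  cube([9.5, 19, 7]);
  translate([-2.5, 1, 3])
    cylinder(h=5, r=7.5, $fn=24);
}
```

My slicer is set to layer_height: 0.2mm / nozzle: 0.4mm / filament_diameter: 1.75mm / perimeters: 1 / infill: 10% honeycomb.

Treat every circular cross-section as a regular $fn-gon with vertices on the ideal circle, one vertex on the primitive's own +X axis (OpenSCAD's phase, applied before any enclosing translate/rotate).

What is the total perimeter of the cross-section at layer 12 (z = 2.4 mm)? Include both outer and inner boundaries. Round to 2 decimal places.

At z = 2.4 mm: the 9.5×19 cube contributes its full rectangle (perimeter 57.00 mm); the cylinder at (-2.5, 1) does not reach this height (z outside [3, 8]); Taking the first minus the rest: none of the subtracted shapes is present at this height, so the 9.5×19 cube is unchanged — boundary = 57.00 mm. Overall, the cross-section is a single solid region. Total boundary length (outer) = 57.00 mm.

57.00 mm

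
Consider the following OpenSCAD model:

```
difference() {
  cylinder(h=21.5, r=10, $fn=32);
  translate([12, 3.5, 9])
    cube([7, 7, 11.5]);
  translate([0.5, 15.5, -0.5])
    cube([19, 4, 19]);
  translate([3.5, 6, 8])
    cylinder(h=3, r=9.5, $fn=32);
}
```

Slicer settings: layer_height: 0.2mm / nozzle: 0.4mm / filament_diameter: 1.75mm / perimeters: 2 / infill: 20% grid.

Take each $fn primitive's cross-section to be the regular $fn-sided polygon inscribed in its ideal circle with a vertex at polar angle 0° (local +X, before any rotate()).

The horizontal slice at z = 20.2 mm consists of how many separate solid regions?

1

At z = 20.2 mm: the r=10 cylinder contributes a regular 32-gon of circumradius 10; the cube at (12, 3.5) is present — its section is the full 7×7 rectangle; the cube at (0.5, 15.5) is not intersected at this z (z outside [-0.5, 18.5]); the cylinder at (3.5, 6) is absent (z outside [8, 11]); After the difference (first − rest): starting from the r=10 cylinder, the 7×7 cube at (12, 3.5) misses the remaining region (no effect) — 1 connected region. The result has 1 disconnected region.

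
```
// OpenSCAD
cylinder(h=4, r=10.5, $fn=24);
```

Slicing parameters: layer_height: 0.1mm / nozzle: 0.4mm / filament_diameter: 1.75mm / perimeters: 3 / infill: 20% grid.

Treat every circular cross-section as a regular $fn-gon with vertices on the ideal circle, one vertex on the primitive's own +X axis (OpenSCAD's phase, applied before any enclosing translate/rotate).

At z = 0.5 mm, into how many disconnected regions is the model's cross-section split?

At z = 0.5 mm: the r=10.5 cylinder contributes a regular 24-gon of circumradius 10.5. The result has 1 disconnected region.

1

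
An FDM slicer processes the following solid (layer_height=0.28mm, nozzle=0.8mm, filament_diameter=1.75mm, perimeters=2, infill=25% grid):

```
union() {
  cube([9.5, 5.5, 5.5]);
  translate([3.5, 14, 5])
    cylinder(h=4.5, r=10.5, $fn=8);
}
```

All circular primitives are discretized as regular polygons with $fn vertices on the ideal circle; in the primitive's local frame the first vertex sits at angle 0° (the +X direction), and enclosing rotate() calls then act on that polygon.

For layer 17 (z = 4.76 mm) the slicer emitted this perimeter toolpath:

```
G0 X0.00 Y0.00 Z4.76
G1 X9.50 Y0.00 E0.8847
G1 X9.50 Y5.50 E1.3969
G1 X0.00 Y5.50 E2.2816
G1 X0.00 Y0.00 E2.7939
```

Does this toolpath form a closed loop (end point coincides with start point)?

yes

Start point (G0): (0.00, 0.00). End point (last G1): the path returns to the start — closed.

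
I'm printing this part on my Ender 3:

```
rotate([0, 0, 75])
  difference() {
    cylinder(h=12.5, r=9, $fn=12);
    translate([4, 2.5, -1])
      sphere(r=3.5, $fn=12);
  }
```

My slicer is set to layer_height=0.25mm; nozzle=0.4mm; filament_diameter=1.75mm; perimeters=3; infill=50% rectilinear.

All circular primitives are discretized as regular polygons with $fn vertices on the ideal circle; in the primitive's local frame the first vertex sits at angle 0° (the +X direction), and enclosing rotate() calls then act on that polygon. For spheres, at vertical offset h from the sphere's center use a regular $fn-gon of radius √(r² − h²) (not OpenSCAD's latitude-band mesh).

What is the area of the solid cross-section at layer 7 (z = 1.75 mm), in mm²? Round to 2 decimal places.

228.94 mm²

At z = 1.75 mm: the cylinder: section is a regular 12-gon, circumradius r=9 (area = (12/2)·9.000²·sin(360°/12) = 243.00 mm²); the r=3.5 sphere at (4, 2.5) slices to a regular 12-gon of circumradius 2.165 (√(r²−h²) with h=2.75 from center) (area = (12/2)·2.165²·sin(360°/12) = 14.06 mm²); Subtracting the remaining from the first: starting from the r=9 cylinder (243.00 mm²), the r=3.5 sphere at (4, 2.5) lies wholly inside it (removes its full 14.06 mm² and its 13.45 mm outline becomes a hole wall) — area = 228.94 mm²; (whole slice rotated 75° about Z — lengths, areas and connectivity unchanged). Overall, the cross-section is one region with 1 hole. Net area = 228.94 mm².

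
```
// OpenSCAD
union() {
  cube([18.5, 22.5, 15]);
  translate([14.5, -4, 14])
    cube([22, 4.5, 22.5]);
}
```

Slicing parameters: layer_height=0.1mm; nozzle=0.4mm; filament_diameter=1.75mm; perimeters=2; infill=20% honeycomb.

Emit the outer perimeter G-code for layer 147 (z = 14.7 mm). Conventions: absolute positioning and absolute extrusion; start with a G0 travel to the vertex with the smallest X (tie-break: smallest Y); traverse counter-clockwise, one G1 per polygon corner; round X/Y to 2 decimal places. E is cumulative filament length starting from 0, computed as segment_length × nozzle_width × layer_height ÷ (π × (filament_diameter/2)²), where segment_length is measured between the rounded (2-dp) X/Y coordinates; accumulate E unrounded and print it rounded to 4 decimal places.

G0 X0.00 Y0.00 Z14.70
G1 X14.50 Y0.00 E0.2411
G1 X14.50 Y-4.00 E0.3077
G1 X36.50 Y-4.00 E0.6735
G1 X36.50 Y0.50 E0.7484
G1 X18.50 Y0.50 E1.0477
G1 X18.50 Y22.50 E1.4136
G1 X0.00 Y22.50 E1.7212
G1 X0.00 Y0.00 E2.0954

At z = 14.7 mm: the cube is present — its section is the full 18.5×22.5 rectangle; the cube at (14.5, -4) is present — its section is the full 22×4.5 rectangle; Combining (union): the regions partially overlap (shared area 2.00 mm²), so overlapping operands fuse into one piece — 1 connected region. The outline is a single polygon with 8 vertices. Extrusion per mm of travel: 0.4 × 0.1 / (π × 0.875²) = 0.016630. Accumulating E over each segment gives final E = 2.0954.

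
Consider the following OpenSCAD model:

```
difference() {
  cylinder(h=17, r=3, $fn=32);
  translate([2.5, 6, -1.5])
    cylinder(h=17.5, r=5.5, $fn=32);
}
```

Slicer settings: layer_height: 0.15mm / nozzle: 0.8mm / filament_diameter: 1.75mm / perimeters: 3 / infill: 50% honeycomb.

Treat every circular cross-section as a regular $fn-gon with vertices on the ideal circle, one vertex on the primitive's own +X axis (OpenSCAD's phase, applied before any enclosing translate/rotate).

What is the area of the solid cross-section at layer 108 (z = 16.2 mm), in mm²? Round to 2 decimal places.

28.09 mm²

At z = 16.2 mm: the cylinder: section is a regular 32-gon, circumradius r=3 (area = (32/2)·3.000²·sin(360°/32) = 28.09 mm²); the cylinder at (2.5, 6) is not intersected at this z (z outside [-1.5, 16]); Subtracting the remaining from the first: none of the subtracted shapes is present at this height, so the r=3 cylinder is unchanged — area = 28.09 mm². Overall, the cross-section is a single solid region. Net area = 28.09 mm².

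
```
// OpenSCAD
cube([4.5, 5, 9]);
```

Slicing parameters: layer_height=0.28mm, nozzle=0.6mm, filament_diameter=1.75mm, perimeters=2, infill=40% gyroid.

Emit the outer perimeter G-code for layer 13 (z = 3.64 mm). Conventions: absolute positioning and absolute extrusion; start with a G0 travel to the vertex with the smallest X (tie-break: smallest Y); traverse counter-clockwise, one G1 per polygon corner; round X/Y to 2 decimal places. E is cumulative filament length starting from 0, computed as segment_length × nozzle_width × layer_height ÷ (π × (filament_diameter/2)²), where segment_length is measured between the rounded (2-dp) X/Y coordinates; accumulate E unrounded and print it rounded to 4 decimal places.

G0 X0.00 Y0.00 Z3.64
G1 X4.50 Y0.00 E0.3143
G1 X4.50 Y5.00 E0.6635
G1 X0.00 Y5.00 E0.9778
G1 X0.00 Y0.00 E1.3271

At z = 3.64 mm: the 4.5×5 cube contributes its full rectangle. The outline is a single polygon with 4 vertices. Extrusion per mm of travel: 0.6 × 0.28 / (π × 0.875²) = 0.069846. Accumulating E over each segment gives final E = 1.3271.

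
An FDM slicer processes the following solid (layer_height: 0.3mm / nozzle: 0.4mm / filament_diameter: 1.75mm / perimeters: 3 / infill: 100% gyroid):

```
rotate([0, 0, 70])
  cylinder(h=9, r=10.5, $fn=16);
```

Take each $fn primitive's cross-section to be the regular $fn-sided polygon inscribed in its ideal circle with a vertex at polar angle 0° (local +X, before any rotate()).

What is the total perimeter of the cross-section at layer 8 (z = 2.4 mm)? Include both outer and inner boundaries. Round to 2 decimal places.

At z = 2.4 mm: the r=10.5 cylinder contributes a regular 16-gon of circumradius 10.5 (perimeter = 2·16·10.500·sin(180°/16) = 65.55 mm); (whole slice rotated 70° about Z — lengths, areas and connectivity unchanged). Overall, the cross-section is a single solid region. Total boundary length (outer) = 65.55 mm.

65.55 mm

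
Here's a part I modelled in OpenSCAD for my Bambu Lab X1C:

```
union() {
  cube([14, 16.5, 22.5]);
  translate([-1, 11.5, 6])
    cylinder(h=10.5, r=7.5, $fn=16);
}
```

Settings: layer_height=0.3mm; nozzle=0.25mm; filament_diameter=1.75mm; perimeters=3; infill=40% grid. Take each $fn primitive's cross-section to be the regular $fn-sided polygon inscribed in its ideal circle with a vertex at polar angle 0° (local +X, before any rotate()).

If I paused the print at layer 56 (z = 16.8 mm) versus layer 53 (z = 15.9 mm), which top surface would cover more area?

Layer 56 (z = 16.8): the 14×16.5 cube contributes its full rectangle (area 231.00 mm²); the cylinder at (-1, 11.5) does not reach this height (z outside [6, 16.5]); Merging all regions: only the 14×16.5 cube is present, so the union is just that shape — area = 231.00 mm². So its area = 231.00 mm². Layer 53 (z = 15.9): the cube (footprint 14×16.5) is included at this height (area 231.00 mm²); the r=7.5 cylinder at (-1, 11.5) contributes a regular 16-gon of circumradius 7.5 (area = (16/2)·7.500²·sin(360°/16) = 172.21 mm²); Combining (union): the regions partially overlap — summed areas 403.21 mm² minus the doubly-counted overlap 64.60 mm² gives 338.61 mm² — area = 338.61 mm². So its area = 338.61 mm². Layer 53 is larger (338.61 vs 231.00 mm²).

layer 53 (z = 15.9 mm)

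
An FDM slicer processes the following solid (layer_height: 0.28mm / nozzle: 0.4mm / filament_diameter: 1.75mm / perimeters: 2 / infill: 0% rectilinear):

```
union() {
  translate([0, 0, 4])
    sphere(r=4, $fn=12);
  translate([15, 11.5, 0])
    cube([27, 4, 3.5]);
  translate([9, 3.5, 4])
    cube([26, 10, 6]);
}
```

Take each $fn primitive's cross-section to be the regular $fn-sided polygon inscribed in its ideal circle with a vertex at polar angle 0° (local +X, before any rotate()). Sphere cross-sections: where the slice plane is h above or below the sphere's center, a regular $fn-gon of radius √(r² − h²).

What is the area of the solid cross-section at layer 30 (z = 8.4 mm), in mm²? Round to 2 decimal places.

260.00 mm²

At z = 8.4 mm: the sphere is absent (|z−center|=4.400 > r=4); the cube at (15, 11.5) is not intersected at this z (z outside [0, 3.5]); the cube at (9, 3.5) (footprint 26×10) is included at this height (area 260.00 mm²); Taking the union: only the 26×10 cube at (9, 3.5) is present, so the union is just that shape — area = 260.00 mm². Overall, the cross-section is a single solid region. Net area = 260.00 mm².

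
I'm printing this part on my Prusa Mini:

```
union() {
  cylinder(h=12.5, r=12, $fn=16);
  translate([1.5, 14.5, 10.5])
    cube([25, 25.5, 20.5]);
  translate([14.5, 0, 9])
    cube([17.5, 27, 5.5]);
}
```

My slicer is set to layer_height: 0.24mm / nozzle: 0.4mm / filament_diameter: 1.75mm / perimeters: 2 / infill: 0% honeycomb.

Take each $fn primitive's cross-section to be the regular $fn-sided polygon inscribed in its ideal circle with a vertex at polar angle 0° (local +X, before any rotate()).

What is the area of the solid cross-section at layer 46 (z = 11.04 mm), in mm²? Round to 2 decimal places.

At z = 11.04 mm: the r=12 cylinder contributes a regular 16-gon of circumradius 12 (area = (16/2)·12.000²·sin(360°/16) = 440.85 mm²); the 25×25.5 cube at (1.5, 14.5) contributes its full rectangle (area 637.50 mm²); the cube at (14.5, 0) is present — its section is the full 17.5×27 rectangle (area 472.50 mm²); Merging all regions: the regions partially overlap — summed areas 1550.85 mm² minus the doubly-counted overlap 150.00 mm² gives 1400.85 mm² — area = 1400.85 mm². Overall, the cross-section has 2 separate islands. Net area = 1400.85 mm².

1400.85 mm²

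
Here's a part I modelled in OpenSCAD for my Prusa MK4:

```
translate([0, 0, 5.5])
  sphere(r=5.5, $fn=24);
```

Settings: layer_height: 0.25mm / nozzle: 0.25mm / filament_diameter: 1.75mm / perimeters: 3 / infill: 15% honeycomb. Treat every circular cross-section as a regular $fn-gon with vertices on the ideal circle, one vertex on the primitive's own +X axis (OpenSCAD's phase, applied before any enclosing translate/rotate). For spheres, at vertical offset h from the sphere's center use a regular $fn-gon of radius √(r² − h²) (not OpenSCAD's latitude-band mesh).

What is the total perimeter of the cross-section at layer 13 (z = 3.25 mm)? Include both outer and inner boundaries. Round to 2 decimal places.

At z = 3.25 mm: the r=5.5 sphere contributes a regular 24-gon of circumradius √(5.5²−2.25²) = 5.019 (perimeter = 2·24·5.019·sin(180°/24) = 31.44 mm). Overall, the cross-section is a single solid region. Total boundary length (outer) = 31.44 mm.

31.44 mm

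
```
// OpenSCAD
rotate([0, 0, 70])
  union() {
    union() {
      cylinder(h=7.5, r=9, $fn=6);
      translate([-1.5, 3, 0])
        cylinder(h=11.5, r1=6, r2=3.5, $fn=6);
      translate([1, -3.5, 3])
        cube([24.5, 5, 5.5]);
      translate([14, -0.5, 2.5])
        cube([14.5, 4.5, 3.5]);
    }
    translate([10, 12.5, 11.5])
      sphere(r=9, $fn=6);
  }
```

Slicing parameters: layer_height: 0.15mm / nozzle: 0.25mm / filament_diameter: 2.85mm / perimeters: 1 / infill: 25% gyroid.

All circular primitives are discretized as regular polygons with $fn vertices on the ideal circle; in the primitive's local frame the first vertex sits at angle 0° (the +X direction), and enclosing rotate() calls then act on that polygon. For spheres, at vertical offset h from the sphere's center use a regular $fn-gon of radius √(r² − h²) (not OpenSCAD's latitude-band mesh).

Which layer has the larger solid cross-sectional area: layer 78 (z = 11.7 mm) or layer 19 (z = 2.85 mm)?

layer 19 (z = 2.85 mm)

Layer 78 (z = 11.7): the cylinder does not reach this height (z outside [0, 7.5]); the cone at (-1.5, 3) does not reach this height (z outside [0, 11.5]); the cube at (1, -3.5) does not reach this height (z outside [3, 8.5]); the cube at (14, -0.5) does not reach this height (z outside [2.5, 6]); Combining (union): nothing is present at this height; the r=9 sphere at (10, 12.5) slices to a regular 6-gon of circumradius 8.998 (√(r²−h²) with h=0.2 from center) (area = (6/2)·8.998²·sin(360°/6) = 210.34 mm²); Combining (union): only the r=9 sphere at (10, 12.5) is present, so the union is just that shape — area = 210.34 mm²; (whole slice rotated 70° about Z — lengths, areas and connectivity unchanged). So its area = 210.34 mm². Layer 19 (z = 2.85): the cylinder: section is a regular 6-gon, circumradius r=9 (area = (6/2)·9.000²·sin(360°/6) = 210.44 mm²); the cone at (-1.5, 3) contributes a regular 6-gon of circumradius 5.380 (interpolated between r1=6 and r2=3.5 at t=0.248) (area = (6/2)·5.380²·sin(360°/6) = 75.21 mm²); the cube at (1, -3.5) is not intersected at this z (z outside [3, 8.5]); the cube at (14, -0.5) is present — its section is the full 14.5×4.5 rectangle (area 65.25 mm²); Merging all regions: the regions partially overlap — summed areas 350.91 mm² minus the doubly-counted overlap 75.21 mm² gives 275.69 mm² — area = 275.69 mm²; the r=9 sphere at (10, 12.5) contributes a regular 6-gon of circumradius √(9²−8.65²) = 2.485 (area = (6/2)·2.485²·sin(360°/6) = 16.05 mm²); Taking the union: the 2 present regions are separate (no shared area or edge), so areas and boundary lengths simply add and each stays a separate island — area = 291.74 mm²; (whole slice rotated 70° about Z — lengths, areas and connectivity unchanged). So its area = 291.74 mm². Layer 19 is larger (291.74 vs 210.34 mm²).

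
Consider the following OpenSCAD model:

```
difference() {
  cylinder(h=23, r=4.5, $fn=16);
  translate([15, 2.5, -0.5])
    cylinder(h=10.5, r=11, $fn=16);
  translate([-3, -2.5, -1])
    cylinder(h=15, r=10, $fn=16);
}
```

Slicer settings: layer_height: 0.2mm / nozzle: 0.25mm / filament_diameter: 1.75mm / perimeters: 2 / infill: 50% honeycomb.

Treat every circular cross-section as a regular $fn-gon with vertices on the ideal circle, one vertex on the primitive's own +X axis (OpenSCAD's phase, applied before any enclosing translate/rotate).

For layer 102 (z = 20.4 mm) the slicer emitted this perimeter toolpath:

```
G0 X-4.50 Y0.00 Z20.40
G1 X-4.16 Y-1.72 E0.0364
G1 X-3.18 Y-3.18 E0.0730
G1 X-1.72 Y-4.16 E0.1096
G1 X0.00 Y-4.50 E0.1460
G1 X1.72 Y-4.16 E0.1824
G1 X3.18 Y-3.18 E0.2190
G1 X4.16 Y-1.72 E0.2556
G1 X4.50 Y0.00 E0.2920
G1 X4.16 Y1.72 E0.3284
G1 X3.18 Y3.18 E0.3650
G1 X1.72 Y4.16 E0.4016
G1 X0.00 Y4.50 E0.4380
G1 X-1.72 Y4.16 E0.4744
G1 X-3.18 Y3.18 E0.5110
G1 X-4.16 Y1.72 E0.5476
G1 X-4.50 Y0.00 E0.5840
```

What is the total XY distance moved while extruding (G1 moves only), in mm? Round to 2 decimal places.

28.09 mm

Sum the Euclidean lengths of each G1 segment: total = 28.09 mm.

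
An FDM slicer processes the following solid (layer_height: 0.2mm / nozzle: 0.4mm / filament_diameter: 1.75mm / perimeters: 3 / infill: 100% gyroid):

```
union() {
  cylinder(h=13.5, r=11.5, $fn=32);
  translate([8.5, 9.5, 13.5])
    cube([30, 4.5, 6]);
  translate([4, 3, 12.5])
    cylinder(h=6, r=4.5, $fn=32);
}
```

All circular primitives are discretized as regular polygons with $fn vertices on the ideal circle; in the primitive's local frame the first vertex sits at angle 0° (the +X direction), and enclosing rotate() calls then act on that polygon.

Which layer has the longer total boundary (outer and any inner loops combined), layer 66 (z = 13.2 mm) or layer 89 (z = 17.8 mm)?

layer 89 (z = 17.8 mm)

Layer 66 (z = 13.2): the r=11.5 cylinder contributes a regular 32-gon of circumradius 11.5 (perimeter = 2·32·11.500·sin(180°/32) = 72.14 mm); the cube at (8.5, 9.5) does not reach this height (z outside [13.5, 19.5]); the cylinder at (4, 3): section is a regular 32-gon, circumradius r=4.5 (perimeter = 2·32·4.500·sin(180°/32) = 28.23 mm); Combining (union): the r=4.5 cylinder at (4, 3) lies entirely inside the r=11.5 cylinder, so the union is just the r=11.5 cylinder — boundary = 72.14 mm. So its perimeter = 72.14 mm. Layer 89 (z = 17.8): the cylinder is not intersected at this z (z outside [0, 13.5]); the cube at (8.5, 9.5) (footprint 30×4.5) is included at this height (perimeter 69.00 mm); the r=4.5 cylinder at (4, 3) gives a regular 32-gon of circumradius 4.5 (constant along its height) (perimeter = 2·32·4.500·sin(180°/32) = 28.23 mm); Taking the union: the 2 present regions are separate (no shared area or edge), so areas and boundary lengths simply add and each stays a separate island — boundary = 97.23 mm. So its perimeter = 97.23 mm. Layer 89 is larger (97.23 vs 72.14 mm).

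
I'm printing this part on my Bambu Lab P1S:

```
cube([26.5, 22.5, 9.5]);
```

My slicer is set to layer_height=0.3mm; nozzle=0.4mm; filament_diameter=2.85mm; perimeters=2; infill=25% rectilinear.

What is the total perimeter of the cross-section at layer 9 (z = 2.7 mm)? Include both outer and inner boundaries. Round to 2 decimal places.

98.00 mm

At z = 2.7 mm: the cube is present — its section is the full 26.5×22.5 rectangle (perimeter 98.00 mm). Overall, the cross-section is a single solid region. Total boundary length (outer) = 98.00 mm.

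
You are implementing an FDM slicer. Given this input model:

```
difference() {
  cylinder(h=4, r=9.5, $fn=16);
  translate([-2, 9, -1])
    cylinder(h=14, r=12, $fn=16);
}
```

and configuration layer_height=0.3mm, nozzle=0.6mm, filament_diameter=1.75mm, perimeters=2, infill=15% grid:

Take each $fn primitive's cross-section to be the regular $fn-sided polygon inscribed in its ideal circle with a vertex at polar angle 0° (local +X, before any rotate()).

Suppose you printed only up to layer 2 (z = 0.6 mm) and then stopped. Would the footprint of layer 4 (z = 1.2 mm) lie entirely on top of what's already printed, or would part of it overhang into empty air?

Compare the two slices. At z = 0.6: the cylinder: section is a regular 16-gon, circumradius r=9.5 (area = (16/2)·9.500²·sin(360°/16) = 276.30 mm²); the r=12 cylinder at (-2, 9) gives a regular 16-gon of circumradius 12 (constant along its height) (area = (16/2)·12.000²·sin(360°/16) = 440.85 mm²); Subtracting the remaining from the first: starting from the r=9.5 cylinder (276.30 mm²), the r=12 cylinder at (-2, 9) partially overlaps it — only the 161.40 mm² overlap (of its 440.85 mm²) is removed, clipping the outline — area = 114.90 mm². At z = 1.2: the r=9.5 cylinder contributes a regular 16-gon of circumradius 9.5 (area = (16/2)·9.500²·sin(360°/16) = 276.30 mm²); the r=12 cylinder at (-2, 9) gives a regular 16-gon of circumradius 12 (constant along its height) (area = (16/2)·12.000²·sin(360°/16) = 440.85 mm²); After the difference (first − rest): starting from the r=9.5 cylinder (276.30 mm²), the r=12 cylinder at (-2, 9) partially overlaps it — only the 161.40 mm² overlap (of its 440.85 mm²) is removed, clipping the outline — area = 114.90 mm². Checking containment: the cross-section at z = 1.2 is a subset of the cross-section at z = 0.6.

entirely on top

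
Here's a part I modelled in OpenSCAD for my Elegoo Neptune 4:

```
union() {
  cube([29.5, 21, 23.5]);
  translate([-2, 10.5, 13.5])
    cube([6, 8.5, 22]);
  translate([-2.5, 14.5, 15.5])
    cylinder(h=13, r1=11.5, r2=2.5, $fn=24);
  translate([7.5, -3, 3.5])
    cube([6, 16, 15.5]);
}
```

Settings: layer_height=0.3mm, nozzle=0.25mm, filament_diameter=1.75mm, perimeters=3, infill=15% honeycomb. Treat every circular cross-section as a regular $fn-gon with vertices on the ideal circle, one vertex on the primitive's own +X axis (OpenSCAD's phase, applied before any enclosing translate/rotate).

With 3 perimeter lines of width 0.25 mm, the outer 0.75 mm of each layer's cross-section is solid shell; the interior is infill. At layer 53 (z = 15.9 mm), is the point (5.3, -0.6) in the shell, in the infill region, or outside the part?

outside

At z = 15.9 mm: the 29.5×21 cube contributes its full rectangle; the 6×8.5 cube at (-2, 10.5) contributes its full rectangle; the cone at (-2.5, 14.5) (r1=11.5→r2=2.5) has section circumradius 11.223 here — a regular 24-gon; the 6×16 cube at (7.5, -3) contributes its full rectangle; Combining (union): the regions partially overlap (shared area 251.11 mm²), so overlapping operands fuse into one piece — 1 connected region. Overall, the cross-section is a single solid region. The nearest boundary edge runs (7.50, 0.00)→(0.00, 0.00); distance from the point to it = 0.60 mm. The point is not inside any of the regions above, so it lies outside the cross-section (0.60 mm from the nearest boundary).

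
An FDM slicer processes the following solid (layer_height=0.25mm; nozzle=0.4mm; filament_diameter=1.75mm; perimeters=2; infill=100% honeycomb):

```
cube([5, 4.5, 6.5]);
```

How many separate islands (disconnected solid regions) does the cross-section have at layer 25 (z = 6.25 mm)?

At z = 6.25 mm: the cube is present — its section is the full 5×4.5 rectangle. Overall, the cross-section is a single solid region. Island count = 1.

1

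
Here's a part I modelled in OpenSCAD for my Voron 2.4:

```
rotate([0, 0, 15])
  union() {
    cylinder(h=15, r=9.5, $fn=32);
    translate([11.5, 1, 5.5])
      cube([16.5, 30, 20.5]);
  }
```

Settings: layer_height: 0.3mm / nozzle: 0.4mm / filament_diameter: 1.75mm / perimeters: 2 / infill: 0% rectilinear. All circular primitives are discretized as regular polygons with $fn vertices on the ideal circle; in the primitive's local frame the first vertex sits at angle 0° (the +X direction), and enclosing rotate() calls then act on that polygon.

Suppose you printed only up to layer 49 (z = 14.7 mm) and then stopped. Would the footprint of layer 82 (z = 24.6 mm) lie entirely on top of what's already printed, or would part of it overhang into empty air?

Compare the two slices. At z = 14.7: the cylinder: section is a regular 32-gon, circumradius r=9.5 (area = (32/2)·9.500²·sin(360°/32) = 281.71 mm²); the cube at (11.5, 1) is present — its section is the full 16.5×30 rectangle (area 495.00 mm²); Combining (union): the 2 present regions are separate (no shared area or edge), so areas and boundary lengths simply add and each stays a separate island — area = 776.71 mm²; (whole slice rotated 15° about Z — lengths, areas and connectivity unchanged). At z = 24.6: the cylinder is not intersected at this z (z outside [0, 15]); the cube at (11.5, 1) is present — its section is the full 16.5×30 rectangle (area 495.00 mm²); Merging all regions: only the 16.5×30 cube at (11.5, 1) is present, so the union is just that shape — area = 495.00 mm²; (whole slice rotated 15° about Z — lengths, areas and connectivity unchanged). Checking containment: the cross-section at z = 24.6 is a subset of the cross-section at z = 14.7.

entirely on top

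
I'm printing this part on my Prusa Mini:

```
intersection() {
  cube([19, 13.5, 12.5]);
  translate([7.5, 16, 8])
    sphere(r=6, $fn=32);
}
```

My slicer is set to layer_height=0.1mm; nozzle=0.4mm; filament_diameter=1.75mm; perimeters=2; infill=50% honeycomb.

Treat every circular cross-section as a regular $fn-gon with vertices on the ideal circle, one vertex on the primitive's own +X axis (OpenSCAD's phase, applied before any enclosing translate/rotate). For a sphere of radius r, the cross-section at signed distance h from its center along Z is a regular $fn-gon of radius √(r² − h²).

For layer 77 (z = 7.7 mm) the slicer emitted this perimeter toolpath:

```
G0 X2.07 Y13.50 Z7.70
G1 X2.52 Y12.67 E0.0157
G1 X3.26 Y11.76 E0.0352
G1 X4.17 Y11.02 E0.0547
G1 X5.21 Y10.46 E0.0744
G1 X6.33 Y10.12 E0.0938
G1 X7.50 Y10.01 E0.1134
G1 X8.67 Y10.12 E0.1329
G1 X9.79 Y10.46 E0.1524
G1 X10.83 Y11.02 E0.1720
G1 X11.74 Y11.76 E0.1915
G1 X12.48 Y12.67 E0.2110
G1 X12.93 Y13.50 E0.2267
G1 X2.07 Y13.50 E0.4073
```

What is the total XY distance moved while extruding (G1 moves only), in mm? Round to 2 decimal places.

Sum the Euclidean lengths of each G1 segment: total = 24.49 mm.

24.49 mm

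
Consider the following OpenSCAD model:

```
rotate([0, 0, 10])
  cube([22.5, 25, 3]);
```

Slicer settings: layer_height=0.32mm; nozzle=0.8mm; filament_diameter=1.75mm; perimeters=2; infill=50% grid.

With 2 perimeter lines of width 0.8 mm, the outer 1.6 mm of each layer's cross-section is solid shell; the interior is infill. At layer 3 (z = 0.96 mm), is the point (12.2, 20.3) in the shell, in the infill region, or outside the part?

infill

At z = 0.96 mm: the cube (footprint 22.5×25) is included at this height; (rotated 10° about Z; rotation is an isometry so areas/perimeters/island counts are preserved). Overall, the cross-section is a single solid region. Undo the 10° rotation: the query point maps to (15.540, 17.873) in the un-rotated model frame. The nearest boundary edge runs (22.50, 0.00)→(22.50, 25.00); distance from the point to it = 6.96 mm. The point is inside the cross-section and 6.96 mm from the nearest boundary — more than the 1.6 mm shell width (2 × 0.8), so it's in the infill interior.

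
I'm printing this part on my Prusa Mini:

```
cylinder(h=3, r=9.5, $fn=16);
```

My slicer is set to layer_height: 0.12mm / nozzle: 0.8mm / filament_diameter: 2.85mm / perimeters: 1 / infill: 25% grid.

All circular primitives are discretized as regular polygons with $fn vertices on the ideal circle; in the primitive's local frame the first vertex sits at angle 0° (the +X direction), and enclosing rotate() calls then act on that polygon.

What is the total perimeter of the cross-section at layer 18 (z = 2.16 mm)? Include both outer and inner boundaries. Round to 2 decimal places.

59.31 mm

At z = 2.16 mm: the cylinder: section is a regular 16-gon, circumradius r=9.5 (perimeter = 2·16·9.500·sin(180°/16) = 59.31 mm). Overall, the cross-section is a single solid region. Total boundary length (outer) = 59.31 mm.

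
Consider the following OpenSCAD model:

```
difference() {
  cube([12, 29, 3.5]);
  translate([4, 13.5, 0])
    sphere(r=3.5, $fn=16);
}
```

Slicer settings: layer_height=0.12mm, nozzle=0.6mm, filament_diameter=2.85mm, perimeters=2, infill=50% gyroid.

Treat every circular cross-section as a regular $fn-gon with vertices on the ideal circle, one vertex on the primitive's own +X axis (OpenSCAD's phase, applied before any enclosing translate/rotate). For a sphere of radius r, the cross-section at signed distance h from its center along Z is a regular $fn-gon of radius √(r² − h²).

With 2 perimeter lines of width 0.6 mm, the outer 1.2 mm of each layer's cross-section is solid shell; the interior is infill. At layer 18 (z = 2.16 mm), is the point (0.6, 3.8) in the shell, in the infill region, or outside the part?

At z = 2.16 mm: the cube is present — its section is the full 12×29 rectangle; the r=3.5 sphere at (4, 13.5) slices to a regular 16-gon of circumradius 2.754 (√(r²−h²) with h=2.16 from center); Taking the first minus the rest: starting from the 12×29 cube, the r=3.5 sphere at (4, 13.5) lies wholly inside it (removes its full 23.22 mm² and its 17.19 mm outline becomes a hole wall) — 1 connected region with 1 hole. Overall, the cross-section is one region with 1 hole. The nearest boundary edge runs (0.00, 0.00)→(0.00, 29.00); distance from the point to it = 0.60 mm. The point is inside the cross-section, 0.60 mm from the nearest boundary — within the 1.2 mm shell band (2 × 0.6).

shell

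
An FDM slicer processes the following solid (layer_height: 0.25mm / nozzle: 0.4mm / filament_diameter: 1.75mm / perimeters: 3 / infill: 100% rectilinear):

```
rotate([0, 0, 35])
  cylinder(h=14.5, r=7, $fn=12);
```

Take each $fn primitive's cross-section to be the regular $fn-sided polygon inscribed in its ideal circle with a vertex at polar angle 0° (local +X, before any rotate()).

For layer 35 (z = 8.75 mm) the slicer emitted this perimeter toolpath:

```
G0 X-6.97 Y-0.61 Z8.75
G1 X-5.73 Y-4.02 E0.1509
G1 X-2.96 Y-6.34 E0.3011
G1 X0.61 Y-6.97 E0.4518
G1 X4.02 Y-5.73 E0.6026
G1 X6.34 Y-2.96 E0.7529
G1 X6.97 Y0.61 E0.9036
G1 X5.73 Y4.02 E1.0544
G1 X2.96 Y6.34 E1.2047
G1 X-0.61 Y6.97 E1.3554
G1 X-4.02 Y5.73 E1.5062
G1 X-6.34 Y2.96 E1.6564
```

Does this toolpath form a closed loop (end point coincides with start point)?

no

Start point (G0): (-6.97, -0.61). End point (last G1): the path does not return to the start — open.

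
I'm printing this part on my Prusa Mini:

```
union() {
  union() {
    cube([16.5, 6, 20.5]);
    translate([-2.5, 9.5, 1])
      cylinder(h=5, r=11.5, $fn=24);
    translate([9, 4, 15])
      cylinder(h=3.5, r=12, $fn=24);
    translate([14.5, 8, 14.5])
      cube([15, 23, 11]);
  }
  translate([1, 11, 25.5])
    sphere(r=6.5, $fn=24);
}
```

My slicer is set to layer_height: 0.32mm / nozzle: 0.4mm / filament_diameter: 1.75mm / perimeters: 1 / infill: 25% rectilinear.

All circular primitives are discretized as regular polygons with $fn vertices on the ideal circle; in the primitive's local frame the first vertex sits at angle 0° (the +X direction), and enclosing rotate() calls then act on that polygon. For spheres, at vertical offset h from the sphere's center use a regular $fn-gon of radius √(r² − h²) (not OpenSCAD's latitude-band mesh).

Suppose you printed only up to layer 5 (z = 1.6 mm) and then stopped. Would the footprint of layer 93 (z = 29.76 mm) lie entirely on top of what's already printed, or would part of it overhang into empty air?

entirely on top

Compare the two slices. At z = 1.6: the cube is present — its section is the full 16.5×6 rectangle (area 99.00 mm²); the r=11.5 cylinder at (-2.5, 9.5) gives a regular 24-gon of circumradius 11.5 (constant along its height) (area = (24/2)·11.500²·sin(360°/24) = 410.75 mm²); the cylinder at (9, 4) is absent (z outside [15, 18.5]); the cube at (14.5, 8) is absent (z outside [14.5, 25.5]); Combining (union): the regions partially overlap — summed areas 509.75 mm² minus the doubly-counted overlap 39.91 mm² gives 469.84 mm² — area = 469.84 mm²; the sphere at (1, 11) does not reach this height (|z−center|=23.900 > r=6.5); Taking the union: only the result so far is present, so the union is just that shape — area = 469.84 mm². At z = 29.76: the cube does not reach this height (z outside [0, 20.5]); the cylinder at (-2.5, 9.5) does not reach this height (z outside [1, 6]); the cylinder at (9, 4) is absent (z outside [15, 18.5]); the cube at (14.5, 8) is absent (z outside [14.5, 25.5]); Taking the union: nothing is present at this height; the sphere at (1, 11): section is a regular 24-gon, circumradius = √(r²−h²) = √(6.5²−4.26²) = 4.909 (area = (24/2)·4.909²·sin(360°/24) = 74.86 mm²); Combining (union): only the r=6.5 sphere at (1, 11) is present, so the union is just that shape — area = 74.86 mm². Checking containment: the cross-section at z = 29.76 is a subset of the cross-section at z = 1.6.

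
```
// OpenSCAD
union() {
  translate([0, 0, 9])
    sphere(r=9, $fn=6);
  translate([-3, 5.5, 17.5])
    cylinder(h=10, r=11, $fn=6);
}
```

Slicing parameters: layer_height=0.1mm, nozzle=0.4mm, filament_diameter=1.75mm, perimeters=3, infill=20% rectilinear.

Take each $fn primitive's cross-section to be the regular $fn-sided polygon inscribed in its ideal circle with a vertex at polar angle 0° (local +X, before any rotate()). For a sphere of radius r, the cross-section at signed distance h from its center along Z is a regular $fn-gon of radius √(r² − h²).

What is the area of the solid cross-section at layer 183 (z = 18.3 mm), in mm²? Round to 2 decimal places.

314.37 mm²

At z = 18.3 mm: the sphere is not intersected at this z (|z−center|=9.300 > r=9); the r=11 cylinder at (-3, 5.5) gives a regular 6-gon of circumradius 11 (constant along its height) (area = (6/2)·11.000²·sin(360°/6) = 314.37 mm²); Merging all regions: only the r=11 cylinder at (-3, 5.5) is present, so the union is just that shape — area = 314.37 mm². Overall, the cross-section is a single solid region. Net area = 314.37 mm².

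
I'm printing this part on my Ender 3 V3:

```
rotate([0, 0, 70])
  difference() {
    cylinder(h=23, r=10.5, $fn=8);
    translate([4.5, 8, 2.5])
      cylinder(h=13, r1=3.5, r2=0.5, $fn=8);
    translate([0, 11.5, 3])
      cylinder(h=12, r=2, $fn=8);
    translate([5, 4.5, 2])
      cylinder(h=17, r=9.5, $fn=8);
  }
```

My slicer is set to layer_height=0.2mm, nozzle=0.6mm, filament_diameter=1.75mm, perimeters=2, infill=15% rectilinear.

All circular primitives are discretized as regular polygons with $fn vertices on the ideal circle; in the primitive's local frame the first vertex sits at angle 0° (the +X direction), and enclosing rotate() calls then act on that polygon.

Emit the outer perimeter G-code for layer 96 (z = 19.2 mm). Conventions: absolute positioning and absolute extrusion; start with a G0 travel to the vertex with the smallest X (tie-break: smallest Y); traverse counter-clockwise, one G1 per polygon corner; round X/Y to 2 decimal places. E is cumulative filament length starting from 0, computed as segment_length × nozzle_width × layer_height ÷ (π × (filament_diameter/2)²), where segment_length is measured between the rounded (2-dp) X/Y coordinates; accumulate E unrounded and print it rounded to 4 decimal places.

G0 X-9.87 Y3.59 Z19.20
G1 X-9.52 Y-4.44 E0.4010
G1 X-3.59 Y-9.87 E0.8021
G1 X4.44 Y-9.52 E1.2031
G1 X9.87 Y-3.59 E1.6043
G1 X9.52 Y4.44 E2.0053
G1 X3.59 Y9.87 E2.4064
G1 X-4.44 Y9.52 E2.8074
G1 X-9.87 Y3.59 E3.2086

At z = 19.2 mm: the r=10.5 cylinder gives a regular 8-gon of circumradius 10.5 (constant along its height); the cone at (4.5, 8) is not intersected at this z (z outside [2.5, 15.5]); the cylinder at (0, 11.5) is not intersected at this z (z outside [3, 15]); the cylinder at (5, 4.5) does not reach this height (z outside [2, 19]); Taking the first minus the rest: none of the subtracted shapes is present at this height, so the r=10.5 cylinder is unchanged — 1 connected region; (whole slice rotated 70° about Z — lengths, areas and connectivity unchanged). The outline is a single polygon with 8 vertices. Extrusion per mm of travel: 0.6 × 0.2 / (π × 0.875²) = 0.049890. Accumulating E over each segment gives final E = 3.2086.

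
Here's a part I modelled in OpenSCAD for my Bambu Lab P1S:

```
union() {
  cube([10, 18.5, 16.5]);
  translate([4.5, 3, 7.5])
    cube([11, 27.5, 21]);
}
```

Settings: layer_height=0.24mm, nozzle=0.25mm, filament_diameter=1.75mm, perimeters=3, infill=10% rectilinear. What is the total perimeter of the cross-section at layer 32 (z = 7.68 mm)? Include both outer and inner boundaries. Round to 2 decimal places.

At z = 7.68 mm: the cube is present — its section is the full 10×18.5 rectangle (perimeter 57.00 mm); the 11×27.5 cube at (4.5, 3) contributes its full rectangle (perimeter 77.00 mm); Merging all regions: the regions partially overlap (shared area 85.25 mm²), so the edge portions inside another operand are dropped and the merged outline is re-measured after clipping — boundary = 92.00 mm. Overall, the cross-section is a single solid region. Total boundary length (outer) = 92.00 mm.

92.00 mm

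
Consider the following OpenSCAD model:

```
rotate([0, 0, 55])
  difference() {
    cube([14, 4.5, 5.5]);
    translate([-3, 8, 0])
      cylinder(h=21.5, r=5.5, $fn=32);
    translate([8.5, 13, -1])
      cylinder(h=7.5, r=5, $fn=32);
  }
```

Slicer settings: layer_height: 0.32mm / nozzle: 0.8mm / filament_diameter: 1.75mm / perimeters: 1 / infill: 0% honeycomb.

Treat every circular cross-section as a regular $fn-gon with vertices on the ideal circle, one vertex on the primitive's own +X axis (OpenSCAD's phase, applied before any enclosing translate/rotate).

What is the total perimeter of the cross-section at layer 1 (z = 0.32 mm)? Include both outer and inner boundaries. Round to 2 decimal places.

At z = 0.32 mm: the 14×4.5 cube contributes its full rectangle (perimeter 37.00 mm); the r=5.5 cylinder at (-3, 8) gives a regular 32-gon of circumradius 5.5 (constant along its height) (perimeter = 2·32·5.500·sin(180°/32) = 34.50 mm); the r=5 cylinder at (8.5, 13) gives a regular 32-gon of circumradius 5 (constant along its height) (perimeter = 2·32·5.000·sin(180°/32) = 31.37 mm); Taking the first minus the rest: starting from the 14×4.5 cube, the r=5.5 cylinder at (-3, 8) partially overlaps it — only the 0.73 mm² overlap (of its 94.42 mm²) is removed, clipping the outline; the r=5 cylinder at (8.5, 13) misses the remaining region (no effect) — boundary = 36.33 mm; (rotated 55° about Z; rotation is an isometry so areas/perimeters/island counts are preserved). Overall, the cross-section is a single solid region. Total boundary length (outer) = 36.33 mm.

36.33 mm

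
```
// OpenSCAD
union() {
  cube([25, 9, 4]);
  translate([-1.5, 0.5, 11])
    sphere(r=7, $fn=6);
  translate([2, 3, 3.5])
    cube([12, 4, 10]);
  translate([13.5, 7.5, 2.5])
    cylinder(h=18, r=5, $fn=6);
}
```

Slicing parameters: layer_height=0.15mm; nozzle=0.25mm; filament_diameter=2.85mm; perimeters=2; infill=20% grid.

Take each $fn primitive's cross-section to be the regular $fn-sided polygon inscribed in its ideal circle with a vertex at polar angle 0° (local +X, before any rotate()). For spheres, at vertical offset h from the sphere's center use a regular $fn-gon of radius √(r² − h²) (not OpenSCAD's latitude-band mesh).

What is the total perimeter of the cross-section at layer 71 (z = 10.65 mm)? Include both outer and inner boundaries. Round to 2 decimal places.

At z = 10.65 mm: the cube does not reach this height (z outside [0, 4]); the sphere at (-1.5, 0.5): section is a regular 6-gon, circumradius = √(r²−h²) = √(7²−0.35²) = 6.991 (perimeter = 2·6·6.991·sin(180°/6) = 41.95 mm); the cube at (2, 3) (footprint 12×4) is included at this height (perimeter 32.00 mm); the r=5 cylinder at (13.5, 7.5) contributes a regular 6-gon of circumradius 5 (perimeter = 2·6·5.000·sin(180°/6) = 30.00 mm); Merging all regions: the regions partially overlap (shared area 19.36 mm²), so the edge portions inside another operand are dropped and the merged outline is re-measured after clipping — boundary = 77.79 mm. Overall, the cross-section is a single solid region. Total boundary length (outer) = 77.79 mm.

77.79 mm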